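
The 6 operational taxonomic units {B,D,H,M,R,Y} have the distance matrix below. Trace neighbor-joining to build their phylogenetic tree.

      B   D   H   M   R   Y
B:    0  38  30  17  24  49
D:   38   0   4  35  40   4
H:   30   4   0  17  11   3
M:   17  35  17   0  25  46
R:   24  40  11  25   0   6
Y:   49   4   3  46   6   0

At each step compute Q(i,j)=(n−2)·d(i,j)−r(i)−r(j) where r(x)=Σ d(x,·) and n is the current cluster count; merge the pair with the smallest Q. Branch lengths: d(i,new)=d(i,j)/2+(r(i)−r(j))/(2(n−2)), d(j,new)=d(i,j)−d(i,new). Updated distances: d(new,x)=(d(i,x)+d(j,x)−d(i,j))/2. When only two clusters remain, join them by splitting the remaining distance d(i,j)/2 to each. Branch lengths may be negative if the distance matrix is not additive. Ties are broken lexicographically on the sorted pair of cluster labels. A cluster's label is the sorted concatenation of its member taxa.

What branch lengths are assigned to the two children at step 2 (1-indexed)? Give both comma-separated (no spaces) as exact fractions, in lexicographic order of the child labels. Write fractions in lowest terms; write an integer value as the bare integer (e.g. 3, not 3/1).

73/6,23/6

iteration 1: select B,M (d=17, Q=-230); attach at lengths (43/4, 25/4); label the merged cluster BM
  updated: d(BM,D)=28, d(BM,H)=15, d(BM,R)=16, d(BM,Y)=39
iteration 2: select BM,R (d=16, Q=-123); attach at lengths (73/6, 23/6); label the merged cluster BMR
  updated: d(BMR,D)=26, d(BMR,H)=5, d(BMR,Y)=29/2
iteration 3: select BMR,H (d=5, Q=-95/2); attach at lengths (87/8, -47/8); label the merged cluster BHMR
  updated: d(BHMR,D)=25/2, d(BHMR,Y)=25/4
iteration 4: select BHMR,D (d=25/2, Q=-91/4); attach at lengths (59/8, 41/8); label the merged cluster BDHMR
  updated: d(BDHMR,Y)=-9/8
iteration 5: select BDHMR,Y (d=-9/8); attach at lengths (-9/16, -9/16); label the merged cluster BDHMRY
final tree: (((((B:43/4,M:25/4):73/6,R:23/6):87/8,H:-47/8):59/8,D:41/8):-9/16,Y:-9/16)
total length: 395/8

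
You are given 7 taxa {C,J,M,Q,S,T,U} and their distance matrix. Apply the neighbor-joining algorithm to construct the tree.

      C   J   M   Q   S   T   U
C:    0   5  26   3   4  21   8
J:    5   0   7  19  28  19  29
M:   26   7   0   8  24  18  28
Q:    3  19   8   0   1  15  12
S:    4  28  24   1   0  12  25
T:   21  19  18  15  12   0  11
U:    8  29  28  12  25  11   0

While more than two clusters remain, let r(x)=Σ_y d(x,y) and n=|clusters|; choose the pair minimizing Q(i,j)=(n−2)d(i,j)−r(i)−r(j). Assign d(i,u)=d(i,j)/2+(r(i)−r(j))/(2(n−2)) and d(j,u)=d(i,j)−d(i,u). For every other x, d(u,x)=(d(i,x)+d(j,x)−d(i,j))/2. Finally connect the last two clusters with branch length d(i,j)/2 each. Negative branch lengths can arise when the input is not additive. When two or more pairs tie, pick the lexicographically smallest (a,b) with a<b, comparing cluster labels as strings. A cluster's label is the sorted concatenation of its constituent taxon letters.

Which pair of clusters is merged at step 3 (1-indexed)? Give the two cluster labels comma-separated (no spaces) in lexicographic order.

JM,TU

1. join J+M (d=7, Q=-183) ⇒ JM; edges |J|=31/10, |M|=39/10
  updated: d(C,JM)=12, d(JM,Q)=10, d(JM,S)=45/2, d(JM,T)=15, d(JM,U)=25
2. join T+U (d=11, Q=-111) ⇒ TU; edges |T|=37/8, |U|=51/8
  updated: d(C,TU)=9, d(JM,TU)=29/2, d(Q,TU)=8, d(S,TU)=13
3. join JM+TU (d=29/2, Q=-60) ⇒ JMTU; edges |JM|=29/3, |TU|=29/6
  updated: d(C,JMTU)=13/4, d(JMTU,Q)=7/4, d(JMTU,S)=21/2
4. join C+JMTU (d=13/4, Q=-77/4) ⇒ CJMTU; edges |C|=5/16, |JMTU|=47/16
  updated: d(CJMTU,Q)=3/4, d(CJMTU,S)=45/8
5. join CJMTU+Q (d=3/4, Q=-59/8) ⇒ CJMQTU; edges |CJMTU|=43/16, |Q|=-31/16
  updated: d(CJMQTU,S)=47/16
6. join CJMQTU+S (d=47/16) ⇒ CJMQSTU; edges |CJMQTU|=47/32, |S|=47/32
final tree: (((C:5/16,((J:31/10,M:39/10):29/3,(T:37/8,U:51/8):29/6):47/16):43/16,Q:-31/16):47/32,S:47/32)
total length: 631/16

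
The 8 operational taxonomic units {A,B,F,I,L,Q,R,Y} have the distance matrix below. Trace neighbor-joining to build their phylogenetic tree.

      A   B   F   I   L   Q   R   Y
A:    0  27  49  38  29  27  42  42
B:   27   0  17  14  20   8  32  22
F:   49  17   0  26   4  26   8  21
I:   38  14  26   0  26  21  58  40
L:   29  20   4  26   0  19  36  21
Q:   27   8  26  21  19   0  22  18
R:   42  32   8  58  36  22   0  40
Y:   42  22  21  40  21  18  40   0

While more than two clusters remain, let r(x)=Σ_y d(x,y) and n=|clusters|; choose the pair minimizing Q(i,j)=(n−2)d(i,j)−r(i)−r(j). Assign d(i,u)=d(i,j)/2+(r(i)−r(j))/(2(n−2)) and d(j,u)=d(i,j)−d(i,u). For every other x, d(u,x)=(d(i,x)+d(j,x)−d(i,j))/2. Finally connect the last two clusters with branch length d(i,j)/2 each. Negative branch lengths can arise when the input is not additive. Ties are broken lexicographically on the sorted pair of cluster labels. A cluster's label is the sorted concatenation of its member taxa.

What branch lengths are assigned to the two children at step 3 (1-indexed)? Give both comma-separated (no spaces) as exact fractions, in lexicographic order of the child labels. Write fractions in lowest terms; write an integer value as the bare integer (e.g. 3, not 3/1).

357/32,155/32

1. join F+R (d=8, Q=-341) ⇒ FR; edges |F|=-13/4, |R|=45/4
  updated: d(A,FR)=83/2, d(B,FR)=41/2, d(FR,I)=38, d(FR,L)=16, d(FR,Q)=20, d(FR,Y)=53/2
2. join B+I (d=14, Q=-437/2) ⇒ BI; edges |B|=9/20, |I|=271/20
  updated: d(A,BI)=51/2, d(BI,FR)=89/4, d(BI,L)=16, d(BI,Q)=15/2, d(BI,Y)=24
3. join FR+L (d=16, Q=-653/4) ⇒ FLR; edges |FR|=357/32, |L|=155/32
  updated: d(A,FLR)=109/4, d(BI,FLR)=89/8, d(FLR,Q)=23/2, d(FLR,Y)=63/4
4. join FLR+Y (d=63/4, Q=-945/8) ⇒ FLRY; edges |FLR|=35/16, |Y|=217/16
  updated: d(A,FLRY)=107/4, d(BI,FLRY)=155/16, d(FLRY,Q)=55/8
5. join A+BI (d=51/2, Q=-1135/16) ⇒ ABI; edges |A|=1401/64, |BI|=231/64
  updated: d(ABI,FLRY)=175/32, d(ABI,Q)=9/2
6. join ABI+FLRY (d=175/32, Q=-539/32) ⇒ ABFILRY; edges |ABI|=99/64, |FLRY|=251/64
  updated: d(ABFILRY,Q)=189/64
7. join ABFILRY+Q (d=189/64) ⇒ ABFILQRY; edges |ABFILRY|=189/128, |Q|=189/128
final tree: (((A:1401/64,(B:9/20,I:271/20):231/64):99/64,(((F:-13/4,R:45/4):357/32,L:155/32):35/16,Y:217/16):251/64):189/128,Q:189/128)
total length: 5611/64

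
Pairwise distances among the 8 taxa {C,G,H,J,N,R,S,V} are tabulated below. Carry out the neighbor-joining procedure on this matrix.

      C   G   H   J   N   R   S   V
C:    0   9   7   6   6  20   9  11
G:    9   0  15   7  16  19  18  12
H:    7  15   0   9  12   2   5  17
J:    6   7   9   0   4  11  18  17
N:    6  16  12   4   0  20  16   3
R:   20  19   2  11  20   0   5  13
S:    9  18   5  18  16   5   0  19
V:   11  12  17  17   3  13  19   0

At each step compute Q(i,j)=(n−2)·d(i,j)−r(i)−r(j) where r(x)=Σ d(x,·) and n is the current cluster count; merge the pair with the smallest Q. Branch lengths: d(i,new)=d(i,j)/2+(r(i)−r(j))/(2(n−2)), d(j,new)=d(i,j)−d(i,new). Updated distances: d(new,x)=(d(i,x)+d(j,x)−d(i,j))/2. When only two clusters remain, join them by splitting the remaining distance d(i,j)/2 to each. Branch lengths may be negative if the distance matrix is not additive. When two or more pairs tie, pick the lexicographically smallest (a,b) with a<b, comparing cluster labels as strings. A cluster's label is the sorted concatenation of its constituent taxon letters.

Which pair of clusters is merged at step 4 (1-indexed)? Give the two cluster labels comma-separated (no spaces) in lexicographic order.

iteration 1: select N,V (d=3, Q=-151); attach at lengths (1/4, 11/4); label the merged cluster NV
  updated: d(C,NV)=7, d(G,NV)=25/2, d(H,NV)=13, d(J,NV)=9, d(NV,R)=15, d(NV,S)=16
iteration 2: select R,S (d=5, Q=-118); attach at lengths (13/5, 12/5); label the merged cluster RS
  updated: d(C,RS)=12, d(G,RS)=16, d(H,RS)=1, d(J,RS)=12, d(NV,RS)=13
iteration 3: select H,RS (d=1, Q=-95); attach at lengths (-5/8, 13/8); label the merged cluster HRS
  updated: d(C,HRS)=9, d(G,HRS)=15, d(HRS,J)=10, d(HRS,NV)=25/2
iteration 4: select G,J (d=7, Q=-109/2); attach at lengths (65/12, 19/12); label the merged cluster GJ
  updated: d(C,GJ)=4, d(GJ,HRS)=9, d(GJ,NV)=29/4
iteration 5: select C,NV (d=7, Q=-131/4); attach at lengths (29/16, 83/16); label the merged cluster CNV
  updated: d(CNV,GJ)=17/8, d(CNV,HRS)=29/4
iteration 6: select CNV,GJ (d=17/8, Q=-147/8); attach at lengths (3/16, 31/16); label the merged cluster CGJNV
  updated: d(CGJNV,HRS)=113/16
iteration 7: select CGJNV,HRS (d=113/16); attach at lengths (113/32, 113/32); label the merged cluster CGHJNRSV
final tree: (((C:29/16,(N:1/4,V:11/4):83/16):3/16,(G:65/12,J:19/12):31/16):113/32,(H:-5/8,(R:13/5,S:12/5):13/8):113/32)
total length: 515/16

G,J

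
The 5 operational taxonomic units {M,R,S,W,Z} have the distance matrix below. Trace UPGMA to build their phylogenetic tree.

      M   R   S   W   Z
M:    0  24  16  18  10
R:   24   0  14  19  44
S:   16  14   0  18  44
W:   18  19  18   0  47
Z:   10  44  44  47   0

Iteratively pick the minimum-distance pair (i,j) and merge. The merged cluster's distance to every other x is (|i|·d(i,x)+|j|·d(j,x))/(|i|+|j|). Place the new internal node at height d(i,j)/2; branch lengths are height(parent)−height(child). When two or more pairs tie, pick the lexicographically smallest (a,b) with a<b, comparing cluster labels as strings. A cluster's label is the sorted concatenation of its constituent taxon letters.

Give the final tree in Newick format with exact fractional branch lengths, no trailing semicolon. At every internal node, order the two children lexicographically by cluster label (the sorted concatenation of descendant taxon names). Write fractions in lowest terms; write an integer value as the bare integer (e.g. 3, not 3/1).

((M:5,Z:5):133/12,((R:7,S:7):9/4,W:37/4):41/6)

step 1: merge (M,Z) at d=10; branch lengths M→5, Z→5; new cluster MZ
  updated: d(MZ,R)=34, d(MZ,S)=30, d(MZ,W)=65/2
step 2: merge (R,S) at d=14; branch lengths R→7, S→7; new cluster RS
  updated: d(MZ,RS)=32, d(RS,W)=37/2
step 3: merge (RS,W) at d=37/2; branch lengths RS→9/4, W→37/4; new cluster RSW
  updated: d(MZ,RSW)=193/6
step 4: merge (MZ,RSW) at d=193/6; branch lengths MZ→133/12, RSW→41/6; new cluster MRSWZ
final tree: ((M:5,Z:5):133/12,((R:7,S:7):9/4,W:37/4):41/6)
total length: 641/12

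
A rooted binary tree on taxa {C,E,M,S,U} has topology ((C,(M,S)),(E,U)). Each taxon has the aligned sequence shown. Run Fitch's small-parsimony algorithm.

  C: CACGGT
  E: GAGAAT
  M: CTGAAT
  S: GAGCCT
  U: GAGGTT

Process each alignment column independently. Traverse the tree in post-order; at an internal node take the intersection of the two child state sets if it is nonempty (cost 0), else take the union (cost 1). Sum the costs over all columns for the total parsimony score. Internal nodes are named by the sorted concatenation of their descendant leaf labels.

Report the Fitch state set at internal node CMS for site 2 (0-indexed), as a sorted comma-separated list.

C,G

MS@0: {C} ∪ {G} = {C,G} (union, +1)
CMS@0: {C} ∩ {C,G} = {C} (intersection, +0)
EU@0: {G} ∩ {G} = {G} (intersection, +0)
CEMSU@0: {C} ∪ {G} = {C,G} (union, +1)
MS@1: {T} ∪ {A} = {A,T} (union, +1)
CMS@1: {A} ∩ {A,T} = {A} (intersection, +0)
EU@1: {A} ∩ {A} = {A} (intersection, +0)
CEMSU@1: {A} ∩ {A} = {A} (intersection, +0)
MS@2: {G} ∩ {G} = {G} (intersection, +0)
CMS@2: {C} ∪ {G} = {C,G} (union, +1)
EU@2: {G} ∩ {G} = {G} (intersection, +0)
CEMSU@2: {C,G} ∩ {G} = {G} (intersection, +0)
MS@3: {A} ∪ {C} = {A,C} (union, +1)
CMS@3: {G} ∪ {A,C} = {A,C,G} (union, +1)
EU@3: {A} ∪ {G} = {A,G} (union, +1)
CEMSU@3: {A,C,G} ∩ {A,G} = {A,G} (intersection, +0)
MS@4: {A} ∪ {C} = {A,C} (union, +1)
CMS@4: {G} ∪ {A,C} = {A,C,G} (union, +1)
EU@4: {A} ∪ {T} = {A,T} (union, +1)
CEMSU@4: {A,C,G} ∩ {A,T} = {A} (intersection, +0)
MS@5: {T} ∩ {T} = {T} (intersection, +0)
CMS@5: {T} ∩ {T} = {T} (intersection, +0)
EU@5: {T} ∩ {T} = {T} (intersection, +0)
CEMSU@5: {T} ∩ {T} = {T} (intersection, +0)
per-site changes: [2, 1, 1, 3, 3, 0]; total = 10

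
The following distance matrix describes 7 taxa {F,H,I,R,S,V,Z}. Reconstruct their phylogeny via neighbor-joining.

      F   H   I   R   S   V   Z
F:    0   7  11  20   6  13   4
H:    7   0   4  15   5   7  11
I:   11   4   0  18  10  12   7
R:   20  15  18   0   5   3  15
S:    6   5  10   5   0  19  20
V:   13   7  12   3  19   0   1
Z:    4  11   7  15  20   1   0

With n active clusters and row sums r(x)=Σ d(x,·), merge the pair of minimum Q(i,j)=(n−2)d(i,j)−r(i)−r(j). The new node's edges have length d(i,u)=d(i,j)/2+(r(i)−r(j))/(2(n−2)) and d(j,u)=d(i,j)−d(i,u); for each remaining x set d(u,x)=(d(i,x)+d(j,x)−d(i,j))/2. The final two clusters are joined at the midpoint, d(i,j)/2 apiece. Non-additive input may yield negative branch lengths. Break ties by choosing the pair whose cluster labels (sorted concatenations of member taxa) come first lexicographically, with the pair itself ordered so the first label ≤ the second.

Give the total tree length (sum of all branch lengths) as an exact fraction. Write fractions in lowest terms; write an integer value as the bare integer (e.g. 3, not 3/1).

213/8

iteration 1: select R,S (d=5, Q=-116); attach at lengths (18/5, 7/5); label the merged cluster RS
  updated: d(F,RS)=21/2, d(H,RS)=15/2, d(I,RS)=23/2, d(RS,V)=17/2, d(RS,Z)=15
iteration 2: select V,Z (d=1, Q=-151/2); attach at lengths (15/16, 1/16); label the merged cluster VZ
  updated: d(F,VZ)=8, d(H,VZ)=17/2, d(I,VZ)=9, d(RS,VZ)=45/4
iteration 3: select H,I (d=4, Q=-101/2); attach at lengths (7/12, 41/12); label the merged cluster HI
  updated: d(F,HI)=7, d(HI,RS)=15/2, d(HI,VZ)=27/4
iteration 4: select F,VZ (d=8, Q=-71/2); attach at lengths (31/8, 33/8); label the merged cluster FVZ
  updated: d(FVZ,HI)=23/8, d(FVZ,RS)=55/8
iteration 5: select FVZ,HI (d=23/8, Q=-69/4); attach at lengths (9/8, 7/4); label the merged cluster FHIVZ
  updated: d(FHIVZ,RS)=23/4
iteration 6: select FHIVZ,RS (d=23/4); attach at lengths (23/8, 23/8); label the merged cluster FHIRSVZ
final tree: (((F:31/8,(V:15/16,Z:1/16):33/8):9/8,(H:7/12,I:41/12):7/4):23/8,(R:18/5,S:7/5):23/8)
total length: 213/8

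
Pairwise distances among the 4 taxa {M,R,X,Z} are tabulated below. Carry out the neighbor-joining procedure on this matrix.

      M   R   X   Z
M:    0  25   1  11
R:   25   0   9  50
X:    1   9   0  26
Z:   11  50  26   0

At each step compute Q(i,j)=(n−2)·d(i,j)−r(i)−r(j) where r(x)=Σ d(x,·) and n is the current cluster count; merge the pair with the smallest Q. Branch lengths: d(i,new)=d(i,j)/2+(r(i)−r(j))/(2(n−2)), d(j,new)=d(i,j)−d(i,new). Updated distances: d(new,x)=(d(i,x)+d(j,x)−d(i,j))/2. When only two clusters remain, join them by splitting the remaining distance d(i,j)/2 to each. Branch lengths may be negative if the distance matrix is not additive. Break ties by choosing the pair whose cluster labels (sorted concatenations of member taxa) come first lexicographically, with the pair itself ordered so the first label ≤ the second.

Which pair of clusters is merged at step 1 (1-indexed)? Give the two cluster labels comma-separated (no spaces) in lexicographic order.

step 1: merge (M,Z) at d=11, Q=-102; branch lengths M→-7, Z→18; new cluster MZ
  updated: d(MZ,R)=32, d(MZ,X)=8
step 2: merge (MZ,R) at d=32, Q=-49; branch lengths MZ→31/2, R→33/2; new cluster MRZ
  updated: d(MRZ,X)=-15/2
step 3: merge (MRZ,X) at d=-15/2; branch lengths MRZ→-15/4, X→-15/4; new cluster MRXZ
final tree: (((M:-7,Z:18):31/2,R:33/2):-15/4,X:-15/4)
total length: 71/2

M,Z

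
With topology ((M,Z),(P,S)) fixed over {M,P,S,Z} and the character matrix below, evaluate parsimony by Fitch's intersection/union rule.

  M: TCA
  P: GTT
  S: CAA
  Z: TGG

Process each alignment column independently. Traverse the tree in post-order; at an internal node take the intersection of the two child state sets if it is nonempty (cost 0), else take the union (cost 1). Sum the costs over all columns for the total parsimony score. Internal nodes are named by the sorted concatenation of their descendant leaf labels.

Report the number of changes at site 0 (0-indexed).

[col 0] MZ: children M:{T}, Z:{T} ∩→ {T}; cost 0
[col 0] PS: children P:{G}, S:{C} ∪→ {C,G}; cost 1
[col 0] MPSZ: children MZ:{T}, PS:{C,G} ∪→ {C,G,T}; cost 1
[col 1] MZ: children M:{C}, Z:{G} ∪→ {C,G}; cost 1
[col 1] PS: children P:{T}, S:{A} ∪→ {A,T}; cost 1
[col 1] MPSZ: children MZ:{C,G}, PS:{A,T} ∪→ {A,C,G,T}; cost 1
[col 2] MZ: children M:{A}, Z:{G} ∪→ {A,G}; cost 1
[col 2] PS: children P:{T}, S:{A} ∪→ {A,T}; cost 1
[col 2] MPSZ: children MZ:{A,G}, PS:{A,T} ∩→ {A}; cost 0
per-site changes: [2, 3, 2]; total = 7

2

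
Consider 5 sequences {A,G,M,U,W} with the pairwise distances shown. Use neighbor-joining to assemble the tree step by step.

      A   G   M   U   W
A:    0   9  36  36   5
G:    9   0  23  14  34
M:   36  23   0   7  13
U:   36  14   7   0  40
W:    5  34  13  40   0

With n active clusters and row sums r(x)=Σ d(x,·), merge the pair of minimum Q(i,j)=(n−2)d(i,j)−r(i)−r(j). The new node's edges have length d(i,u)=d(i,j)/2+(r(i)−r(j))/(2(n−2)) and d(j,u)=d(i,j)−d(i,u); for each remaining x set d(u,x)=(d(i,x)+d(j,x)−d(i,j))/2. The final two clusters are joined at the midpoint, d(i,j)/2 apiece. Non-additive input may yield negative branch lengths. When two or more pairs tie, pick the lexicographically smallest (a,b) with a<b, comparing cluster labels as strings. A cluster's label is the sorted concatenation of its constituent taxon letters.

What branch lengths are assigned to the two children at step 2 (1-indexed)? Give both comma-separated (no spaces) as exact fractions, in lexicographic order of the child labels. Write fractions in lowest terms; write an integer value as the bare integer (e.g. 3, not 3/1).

117/8,35/8

1. join A+W (d=5, Q=-163) ⇒ AW; edges |A|=3/2, |W|=7/2
  updated: d(AW,G)=19, d(AW,M)=22, d(AW,U)=71/2
2. join AW+G (d=19, Q=-189/2) ⇒ AGW; edges |AW|=117/8, |G|=35/8
  updated: d(AGW,M)=13, d(AGW,U)=61/4
3. join AGW+M (d=13, Q=-141/4) ⇒ AGMW; edges |AGW|=85/8, |M|=19/8
  updated: d(AGMW,U)=37/8
4. join AGMW+U (d=37/8) ⇒ AGMUW; edges |AGMW|=37/16, |U|=37/16
final tree: ((((A:3/2,W:7/2):117/8,G:35/8):85/8,M:19/8):37/16,U:37/16)
total length: 333/8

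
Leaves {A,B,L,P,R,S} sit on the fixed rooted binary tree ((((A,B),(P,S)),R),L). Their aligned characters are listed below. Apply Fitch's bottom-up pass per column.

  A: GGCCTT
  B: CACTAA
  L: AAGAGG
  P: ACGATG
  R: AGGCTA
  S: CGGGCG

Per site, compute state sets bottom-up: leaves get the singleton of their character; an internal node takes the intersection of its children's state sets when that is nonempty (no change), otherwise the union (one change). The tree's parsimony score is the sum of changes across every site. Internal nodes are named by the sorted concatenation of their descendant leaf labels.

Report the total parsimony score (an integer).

17

AB@0: {G} ∪ {C} = {C,G} (union, +1)
PS@0: {A} ∪ {C} = {A,C} (union, +1)
ABPS@0: {C,G} ∩ {A,C} = {C} (intersection, +0)
ABPRS@0: {C} ∪ {A} = {A,C} (union, +1)
ABLPRS@0: {A,C} ∩ {A} = {A} (intersection, +0)
AB@1: {G} ∪ {A} = {A,G} (union, +1)
PS@1: {C} ∪ {G} = {C,G} (union, +1)
ABPS@1: {A,G} ∩ {C,G} = {G} (intersection, +0)
ABPRS@1: {G} ∩ {G} = {G} (intersection, +0)
ABLPRS@1: {G} ∪ {A} = {A,G} (union, +1)
AB@2: {C} ∩ {C} = {C} (intersection, +0)
PS@2: {G} ∩ {G} = {G} (intersection, +0)
ABPS@2: {C} ∪ {G} = {C,G} (union, +1)
ABPRS@2: {C,G} ∩ {G} = {G} (intersection, +0)
ABLPRS@2: {G} ∩ {G} = {G} (intersection, +0)
AB@3: {C} ∪ {T} = {C,T} (union, +1)
PS@3: {A} ∪ {G} = {A,G} (union, +1)
ABPS@3: {C,T} ∪ {A,G} = {A,C,G,T} (union, +1)
ABPRS@3: {A,C,G,T} ∩ {C} = {C} (intersection, +0)
ABLPRS@3: {C} ∪ {A} = {A,C} (union, +1)
AB@4: {T} ∪ {A} = {A,T} (union, +1)
PS@4: {T} ∪ {C} = {C,T} (union, +1)
ABPS@4: {A,T} ∩ {C,T} = {T} (intersection, +0)
ABPRS@4: {T} ∩ {T} = {T} (intersection, +0)
ABLPRS@4: {T} ∪ {G} = {G,T} (union, +1)
AB@5: {T} ∪ {A} = {A,T} (union, +1)
PS@5: {G} ∩ {G} = {G} (intersection, +0)
ABPS@5: {A,T} ∪ {G} = {A,G,T} (union, +1)
ABPRS@5: {A,G,T} ∩ {A} = {A} (intersection, +0)
ABLPRS@5: {A} ∪ {G} = {A,G} (union, +1)
per-site changes: [3, 3, 1, 4, 3, 3]; total = 17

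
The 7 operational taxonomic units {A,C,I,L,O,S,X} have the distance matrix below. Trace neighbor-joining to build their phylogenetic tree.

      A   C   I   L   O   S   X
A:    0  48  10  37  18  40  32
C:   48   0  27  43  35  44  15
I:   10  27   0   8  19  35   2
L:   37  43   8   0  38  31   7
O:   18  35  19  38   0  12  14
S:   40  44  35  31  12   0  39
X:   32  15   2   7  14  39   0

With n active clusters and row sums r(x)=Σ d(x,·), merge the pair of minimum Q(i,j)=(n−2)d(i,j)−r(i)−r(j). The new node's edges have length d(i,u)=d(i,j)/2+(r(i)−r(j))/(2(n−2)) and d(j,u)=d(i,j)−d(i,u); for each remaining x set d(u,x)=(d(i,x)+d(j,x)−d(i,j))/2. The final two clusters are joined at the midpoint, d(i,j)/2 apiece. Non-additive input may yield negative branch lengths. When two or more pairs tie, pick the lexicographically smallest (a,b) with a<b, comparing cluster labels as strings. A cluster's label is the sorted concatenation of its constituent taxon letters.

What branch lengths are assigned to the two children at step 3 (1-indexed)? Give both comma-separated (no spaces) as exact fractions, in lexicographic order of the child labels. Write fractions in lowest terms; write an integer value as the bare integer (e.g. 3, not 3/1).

1. join O+S (d=12, Q=-277) ⇒ OS; edges |O|=-1/2, |S|=25/2
  updated: d(A,OS)=23, d(C,OS)=67/2, d(I,OS)=21, d(L,OS)=57/2, d(OS,X)=41/2
2. join A+OS (d=23, Q=-369/2) ⇒ AOS; edges |A|=231/16, |OS|=137/16
  updated: d(AOS,C)=117/4, d(AOS,I)=4, d(AOS,L)=85/4, d(AOS,X)=59/4
3. join C+X (d=15, Q=-108) ⇒ CX; edges |C|=241/12, |X|=-61/12
  updated: d(AOS,CX)=29/2, d(CX,I)=7, d(CX,L)=35/2
4. join AOS+I (d=4, Q=-203/4) ⇒ AIOS; edges |AOS|=115/16, |I|=-51/16
  updated: d(AIOS,CX)=35/4, d(AIOS,L)=101/8
5. join AIOS+CX (d=35/4, Q=-311/8) ⇒ ACIOSX; edges |AIOS|=31/16, |CX|=109/16
  updated: d(ACIOSX,L)=171/16
6. join ACIOSX+L (d=171/16) ⇒ ACILOSX; edges |ACIOSX|=171/32, |L|=171/32
final tree: ((((A:231/16,(O:-1/2,S:25/2):137/16):115/16,I:-51/16):31/16,(C:241/12,X:-61/12):109/16):171/32,L:171/32)
total length: 1175/16

241/12,-61/12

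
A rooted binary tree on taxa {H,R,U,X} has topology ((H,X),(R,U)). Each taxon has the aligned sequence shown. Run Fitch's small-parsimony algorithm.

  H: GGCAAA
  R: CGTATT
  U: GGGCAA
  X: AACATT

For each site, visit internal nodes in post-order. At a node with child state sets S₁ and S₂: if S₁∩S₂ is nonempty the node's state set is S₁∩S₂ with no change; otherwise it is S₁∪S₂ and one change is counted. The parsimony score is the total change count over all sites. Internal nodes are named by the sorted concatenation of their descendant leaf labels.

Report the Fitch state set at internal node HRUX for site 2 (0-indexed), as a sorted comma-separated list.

C,G,T

[col 0] HX: children H:{G}, X:{A} ∪→ {A,G}; cost 1
[col 0] RU: children R:{C}, U:{G} ∪→ {C,G}; cost 1
[col 0] HRUX: children HX:{A,G}, RU:{C,G} ∩→ {G}; cost 0
[col 1] HX: children H:{G}, X:{A} ∪→ {A,G}; cost 1
[col 1] RU: children R:{G}, U:{G} ∩→ {G}; cost 0
[col 1] HRUX: children HX:{A,G}, RU:{G} ∩→ {G}; cost 0
[col 2] HX: children H:{C}, X:{C} ∩→ {C}; cost 0
[col 2] RU: children R:{T}, U:{G} ∪→ {G,T}; cost 1
[col 2] HRUX: children HX:{C}, RU:{G,T} ∪→ {C,G,T}; cost 1
[col 3] HX: children H:{A}, X:{A} ∩→ {A}; cost 0
[col 3] RU: children R:{A}, U:{C} ∪→ {A,C}; cost 1
[col 3] HRUX: children HX:{A}, RU:{A,C} ∩→ {A}; cost 0
[col 4] HX: children H:{A}, X:{T} ∪→ {A,T}; cost 1
[col 4] RU: children R:{T}, U:{A} ∪→ {A,T}; cost 1
[col 4] HRUX: children HX:{A,T}, RU:{A,T} ∩→ {A,T}; cost 0
[col 5] HX: children H:{A}, X:{T} ∪→ {A,T}; cost 1
[col 5] RU: children R:{T}, U:{A} ∪→ {A,T}; cost 1
[col 5] HRUX: children HX:{A,T}, RU:{A,T} ∩→ {A,T}; cost 0
per-site changes: [2, 1, 2, 1, 2, 2]; total = 10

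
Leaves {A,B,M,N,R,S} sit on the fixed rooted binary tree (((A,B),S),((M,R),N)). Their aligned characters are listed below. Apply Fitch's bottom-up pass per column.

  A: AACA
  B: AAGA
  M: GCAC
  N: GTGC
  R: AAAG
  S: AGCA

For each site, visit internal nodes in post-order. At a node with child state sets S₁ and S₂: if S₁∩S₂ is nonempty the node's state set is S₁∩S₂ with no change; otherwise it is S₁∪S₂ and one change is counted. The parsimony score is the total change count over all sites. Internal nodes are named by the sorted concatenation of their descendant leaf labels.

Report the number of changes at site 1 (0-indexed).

3

AB@0: {A} ∩ {A} = {A} (intersection, +0)
ABS@0: {A} ∩ {A} = {A} (intersection, +0)
MR@0: {G} ∪ {A} = {A,G} (union, +1)
MNR@0: {A,G} ∩ {G} = {G} (intersection, +0)
ABMNRS@0: {A} ∪ {G} = {A,G} (union, +1)
AB@1: {A} ∩ {A} = {A} (intersection, +0)
ABS@1: {A} ∪ {G} = {A,G} (union, +1)
MR@1: {C} ∪ {A} = {A,C} (union, +1)
MNR@1: {A,C} ∪ {T} = {A,C,T} (union, +1)
ABMNRS@1: {A,G} ∩ {A,C,T} = {A} (intersection, +0)
AB@2: {C} ∪ {G} = {C,G} (union, +1)
ABS@2: {C,G} ∩ {C} = {C} (intersection, +0)
MR@2: {A} ∩ {A} = {A} (intersection, +0)
MNR@2: {A} ∪ {G} = {A,G} (union, +1)
ABMNRS@2: {C} ∪ {A,G} = {A,C,G} (union, +1)
AB@3: {A} ∩ {A} = {A} (intersection, +0)
ABS@3: {A} ∩ {A} = {A} (intersection, +0)
MR@3: {C} ∪ {G} = {C,G} (union, +1)
MNR@3: {C,G} ∩ {C} = {C} (intersection, +0)
ABMNRS@3: {A} ∪ {C} = {A,C} (union, +1)
per-site changes: [2, 3, 3, 2]; total = 10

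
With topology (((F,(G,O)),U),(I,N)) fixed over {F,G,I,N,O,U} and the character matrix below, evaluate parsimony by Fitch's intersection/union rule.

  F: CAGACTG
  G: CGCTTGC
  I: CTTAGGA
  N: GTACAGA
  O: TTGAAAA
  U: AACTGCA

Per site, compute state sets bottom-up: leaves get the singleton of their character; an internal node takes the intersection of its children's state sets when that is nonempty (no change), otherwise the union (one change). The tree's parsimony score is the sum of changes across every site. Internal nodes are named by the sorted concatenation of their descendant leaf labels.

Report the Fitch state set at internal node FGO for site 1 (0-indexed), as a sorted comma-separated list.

A,G,T

GO@0: {C} ∪ {T} = {C,T} (union, +1)
FGO@0: {C} ∩ {C,T} = {C} (intersection, +0)
FGOU@0: {C} ∪ {A} = {A,C} (union, +1)
IN@0: {C} ∪ {G} = {C,G} (union, +1)
FGINOU@0: {A,C} ∩ {C,G} = {C} (intersection, +0)
GO@1: {G} ∪ {T} = {G,T} (union, +1)
FGO@1: {A} ∪ {G,T} = {A,G,T} (union, +1)
FGOU@1: {A,G,T} ∩ {A} = {A} (intersection, +0)
IN@1: {T} ∩ {T} = {T} (intersection, +0)
FGINOU@1: {A} ∪ {T} = {A,T} (union, +1)
GO@2: {C} ∪ {G} = {C,G} (union, +1)
FGO@2: {G} ∩ {C,G} = {G} (intersection, +0)
FGOU@2: {G} ∪ {C} = {C,G} (union, +1)
IN@2: {T} ∪ {A} = {A,T} (union, +1)
FGINOU@2: {C,G} ∪ {A,T} = {A,C,G,T} (union, +1)
GO@3: {T} ∪ {A} = {A,T} (union, +1)
FGO@3: {A} ∩ {A,T} = {A} (intersection, +0)
FGOU@3: {A} ∪ {T} = {A,T} (union, +1)
IN@3: {A} ∪ {C} = {A,C} (union, +1)
FGINOU@3: {A,T} ∩ {A,C} = {A} (intersection, +0)
GO@4: {T} ∪ {A} = {A,T} (union, +1)
FGO@4: {C} ∪ {A,T} = {A,C,T} (union, +1)
FGOU@4: {A,C,T} ∪ {G} = {A,C,G,T} (union, +1)
IN@4: {G} ∪ {A} = {A,G} (union, +1)
FGINOU@4: {A,C,G,T} ∩ {A,G} = {A,G} (intersection, +0)
GO@5: {G} ∪ {A} = {A,G} (union, +1)
FGO@5: {T} ∪ {A,G} = {A,G,T} (union, +1)
FGOU@5: {A,G,T} ∪ {C} = {A,C,G,T} (union, +1)
IN@5: {G} ∩ {G} = {G} (intersection, +0)
FGINOU@5: {A,C,G,T} ∩ {G} = {G} (intersection, +0)
GO@6: {C} ∪ {A} = {A,C} (union, +1)
FGO@6: {G} ∪ {A,C} = {A,C,G} (union, +1)
FGOU@6: {A,C,G} ∩ {A} = {A} (intersection, +0)
IN@6: {A} ∩ {A} = {A} (intersection, +0)
FGINOU@6: {A} ∩ {A} = {A} (intersection, +0)
per-site changes: [3, 3, 4, 3, 4, 3, 2]; total = 22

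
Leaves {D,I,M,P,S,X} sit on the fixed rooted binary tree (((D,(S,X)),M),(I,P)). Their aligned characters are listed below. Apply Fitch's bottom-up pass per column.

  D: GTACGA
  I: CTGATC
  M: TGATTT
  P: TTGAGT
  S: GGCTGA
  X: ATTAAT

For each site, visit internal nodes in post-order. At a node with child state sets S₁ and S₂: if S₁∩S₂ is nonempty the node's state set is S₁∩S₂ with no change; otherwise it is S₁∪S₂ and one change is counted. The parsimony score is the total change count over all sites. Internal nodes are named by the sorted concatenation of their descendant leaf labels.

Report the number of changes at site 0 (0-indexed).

3

[col 0] SX: children S:{G}, X:{A} ∪→ {A,G}; cost 1
[col 0] DSX: children D:{G}, SX:{A,G} ∩→ {G}; cost 0
[col 0] DMSX: children DSX:{G}, M:{T} ∪→ {G,T}; cost 1
[col 0] IP: children I:{C}, P:{T} ∪→ {C,T}; cost 1
[col 0] DIMPSX: children DMSX:{G,T}, IP:{C,T} ∩→ {T}; cost 0
[col 1] SX: children S:{G}, X:{T} ∪→ {G,T}; cost 1
[col 1] DSX: children D:{T}, SX:{G,T} ∩→ {T}; cost 0
[col 1] DMSX: children DSX:{T}, M:{G} ∪→ {G,T}; cost 1
[col 1] IP: children I:{T}, P:{T} ∩→ {T}; cost 0
[col 1] DIMPSX: children DMSX:{G,T}, IP:{T} ∩→ {T}; cost 0
[col 2] SX: children S:{C}, X:{T} ∪→ {C,T}; cost 1
[col 2] DSX: children D:{A}, SX:{C,T} ∪→ {A,C,T}; cost 1
[col 2] DMSX: children DSX:{A,C,T}, M:{A} ∩→ {A}; cost 0
[col 2] IP: children I:{G}, P:{G} ∩→ {G}; cost 0
[col 2] DIMPSX: children DMSX:{A}, IP:{G} ∪→ {A,G}; cost 1
[col 3] SX: children S:{T}, X:{A} ∪→ {A,T}; cost 1
[col 3] DSX: children D:{C}, SX:{A,T} ∪→ {A,C,T}; cost 1
[col 3] DMSX: children DSX:{A,C,T}, M:{T} ∩→ {T}; cost 0
[col 3] IP: children I:{A}, P:{A} ∩→ {A}; cost 0
[col 3] DIMPSX: children DMSX:{T}, IP:{A} ∪→ {A,T}; cost 1
[col 4] SX: children S:{G}, X:{A} ∪→ {A,G}; cost 1
[col 4] DSX: children D:{G}, SX:{A,G} ∩→ {G}; cost 0
[col 4] DMSX: children DSX:{G}, M:{T} ∪→ {G,T}; cost 1
[col 4] IP: children I:{T}, P:{G} ∪→ {G,T}; cost 1
[col 4] DIMPSX: children DMSX:{G,T}, IP:{G,T} ∩→ {G,T}; cost 0
[col 5] SX: children S:{A}, X:{T} ∪→ {A,T}; cost 1
[col 5] DSX: children D:{A}, SX:{A,T} ∩→ {A}; cost 0
[col 5] DMSX: children DSX:{A}, M:{T} ∪→ {A,T}; cost 1
[col 5] IP: children I:{C}, P:{T} ∪→ {C,T}; cost 1
[col 5] DIMPSX: children DMSX:{A,T}, IP:{C,T} ∩→ {T}; cost 0
per-site changes: [3, 2, 3, 3, 3, 3]; total = 17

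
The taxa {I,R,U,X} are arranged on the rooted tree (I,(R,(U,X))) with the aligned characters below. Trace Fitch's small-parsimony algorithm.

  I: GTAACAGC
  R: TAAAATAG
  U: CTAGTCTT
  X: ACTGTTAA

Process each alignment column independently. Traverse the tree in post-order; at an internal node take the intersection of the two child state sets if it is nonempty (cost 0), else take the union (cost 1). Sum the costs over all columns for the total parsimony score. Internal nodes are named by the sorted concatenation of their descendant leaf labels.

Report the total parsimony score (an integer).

16

[col 0] UX: children U:{C}, X:{A} ∪→ {A,C}; cost 1
[col 0] RUX: children R:{T}, UX:{A,C} ∪→ {A,C,T}; cost 1
[col 0] IRUX: children I:{G}, RUX:{A,C,T} ∪→ {A,C,G,T}; cost 1
[col 1] UX: children U:{T}, X:{C} ∪→ {C,T}; cost 1
[col 1] RUX: children R:{A}, UX:{C,T} ∪→ {A,C,T}; cost 1
[col 1] IRUX: children I:{T}, RUX:{A,C,T} ∩→ {T}; cost 0
[col 2] UX: children U:{A}, X:{T} ∪→ {A,T}; cost 1
[col 2] RUX: children R:{A}, UX:{A,T} ∩→ {A}; cost 0
[col 2] IRUX: children I:{A}, RUX:{A} ∩→ {A}; cost 0
[col 3] UX: children U:{G}, X:{G} ∩→ {G}; cost 0
[col 3] RUX: children R:{A}, UX:{G} ∪→ {A,G}; cost 1
[col 3] IRUX: children I:{A}, RUX:{A,G} ∩→ {A}; cost 0
[col 4] UX: children U:{T}, X:{T} ∩→ {T}; cost 0
[col 4] RUX: children R:{A}, UX:{T} ∪→ {A,T}; cost 1
[col 4] IRUX: children I:{C}, RUX:{A,T} ∪→ {A,C,T}; cost 1
[col 5] UX: children U:{C}, X:{T} ∪→ {C,T}; cost 1
[col 5] RUX: children R:{T}, UX:{C,T} ∩→ {T}; cost 0
[col 5] IRUX: children I:{A}, RUX:{T} ∪→ {A,T}; cost 1
[col 6] UX: children U:{T}, X:{A} ∪→ {A,T}; cost 1
[col 6] RUX: children R:{A}, UX:{A,T} ∩→ {A}; cost 0
[col 6] IRUX: children I:{G}, RUX:{A} ∪→ {A,G}; cost 1
[col 7] UX: children U:{T}, X:{A} ∪→ {A,T}; cost 1
[col 7] RUX: children R:{G}, UX:{A,T} ∪→ {A,G,T}; cost 1
[col 7] IRUX: children I:{C}, RUX:{A,G,T} ∪→ {A,C,G,T}; cost 1
per-site changes: [3, 2, 1, 1, 2, 2, 2, 3]; total = 16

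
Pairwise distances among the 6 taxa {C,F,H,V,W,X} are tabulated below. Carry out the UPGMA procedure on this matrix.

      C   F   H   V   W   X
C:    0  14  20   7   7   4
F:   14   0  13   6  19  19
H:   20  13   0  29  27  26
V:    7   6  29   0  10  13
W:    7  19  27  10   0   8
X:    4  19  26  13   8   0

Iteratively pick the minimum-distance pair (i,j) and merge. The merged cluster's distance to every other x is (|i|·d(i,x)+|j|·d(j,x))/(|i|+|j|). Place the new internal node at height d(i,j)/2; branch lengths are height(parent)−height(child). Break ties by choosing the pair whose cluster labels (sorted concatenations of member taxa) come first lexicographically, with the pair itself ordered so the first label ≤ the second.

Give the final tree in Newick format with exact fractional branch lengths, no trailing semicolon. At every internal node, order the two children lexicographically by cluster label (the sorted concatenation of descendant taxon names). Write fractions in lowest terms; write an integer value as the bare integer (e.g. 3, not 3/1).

step 1: merge (C,X) at d=4; branch lengths C→2, X→2; new cluster CX
  updated: d(CX,F)=33/2, d(CX,H)=23, d(CX,V)=10, d(CX,W)=15/2
step 2: merge (F,V) at d=6; branch lengths F→3, V→3; new cluster FV
  updated: d(CX,FV)=53/4, d(FV,H)=21, d(FV,W)=29/2
step 3: merge (CX,W) at d=15/2; branch lengths CX→7/4, W→15/4; new cluster CWX
  updated: d(CWX,FV)=41/3, d(CWX,H)=73/3
step 4: merge (CWX,FV) at d=41/3; branch lengths CWX→37/12, FV→23/6; new cluster CFVWX
  updated: d(CFVWX,H)=23
step 5: merge (CFVWX,H) at d=23; branch lengths CFVWX→14/3, H→23/2; new cluster CFHVWX
final tree: ((((C:2,X:2):7/4,W:15/4):37/12,(F:3,V:3):23/6):14/3,H:23/2)
total length: 463/12

((((C:2,X:2):7/4,W:15/4):37/12,(F:3,V:3):23/6):14/3,H:23/2)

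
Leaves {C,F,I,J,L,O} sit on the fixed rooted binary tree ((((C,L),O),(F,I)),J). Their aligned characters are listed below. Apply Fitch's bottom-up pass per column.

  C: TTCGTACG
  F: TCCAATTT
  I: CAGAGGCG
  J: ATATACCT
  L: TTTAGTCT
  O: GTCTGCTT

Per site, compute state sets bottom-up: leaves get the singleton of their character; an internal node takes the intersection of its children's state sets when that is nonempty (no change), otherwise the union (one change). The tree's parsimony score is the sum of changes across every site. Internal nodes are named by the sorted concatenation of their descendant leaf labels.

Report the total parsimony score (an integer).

CL@0: {T} ∩ {T} = {T} (intersection, +0)
CLO@0: {T} ∪ {G} = {G,T} (union, +1)
FI@0: {T} ∪ {C} = {C,T} (union, +1)
CFILO@0: {G,T} ∩ {C,T} = {T} (intersection, +0)
CFIJLO@0: {T} ∪ {A} = {A,T} (union, +1)
CL@1: {T} ∩ {T} = {T} (intersection, +0)
CLO@1: {T} ∩ {T} = {T} (intersection, +0)
FI@1: {C} ∪ {A} = {A,C} (union, +1)
CFILO@1: {T} ∪ {A,C} = {A,C,T} (union, +1)
CFIJLO@1: {A,C,T} ∩ {T} = {T} (intersection, +0)
CL@2: {C} ∪ {T} = {C,T} (union, +1)
CLO@2: {C,T} ∩ {C} = {C} (intersection, +0)
FI@2: {C} ∪ {G} = {C,G} (union, +1)
CFILO@2: {C} ∩ {C,G} = {C} (intersection, +0)
CFIJLO@2: {C} ∪ {A} = {A,C} (union, +1)
CL@3: {G} ∪ {A} = {A,G} (union, +1)
CLO@3: {A,G} ∪ {T} = {A,G,T} (union, +1)
FI@3: {A} ∩ {A} = {A} (intersection, +0)
CFILO@3: {A,G,T} ∩ {A} = {A} (intersection, +0)
CFIJLO@3: {A} ∪ {T} = {A,T} (union, +1)
CL@4: {T} ∪ {G} = {G,T} (union, +1)
CLO@4: {G,T} ∩ {G} = {G} (intersection, +0)
FI@4: {A} ∪ {G} = {A,G} (union, +1)
CFILO@4: {G} ∩ {A,G} = {G} (intersection, +0)
CFIJLO@4: {G} ∪ {A} = {A,G} (union, +1)
CL@5: {A} ∪ {T} = {A,T} (union, +1)
CLO@5: {A,T} ∪ {C} = {A,C,T} (union, +1)
FI@5: {T} ∪ {G} = {G,T} (union, +1)
CFILO@5: {A,C,T} ∩ {G,T} = {T} (intersection, +0)
CFIJLO@5: {T} ∪ {C} = {C,T} (union, +1)
CL@6: {C} ∩ {C} = {C} (intersection, +0)
CLO@6: {C} ∪ {T} = {C,T} (union, +1)
FI@6: {T} ∪ {C} = {C,T} (union, +1)
CFILO@6: {C,T} ∩ {C,T} = {C,T} (intersection, +0)
CFIJLO@6: {C,T} ∩ {C} = {C} (intersection, +0)
CL@7: {G} ∪ {T} = {G,T} (union, +1)
CLO@7: {G,T} ∩ {T} = {T} (intersection, +0)
FI@7: {T} ∪ {G} = {G,T} (union, +1)
CFILO@7: {T} ∩ {G,T} = {T} (intersection, +0)
CFIJLO@7: {T} ∩ {T} = {T} (intersection, +0)
per-site changes: [3, 2, 3, 3, 3, 4, 2, 2]; total = 22

22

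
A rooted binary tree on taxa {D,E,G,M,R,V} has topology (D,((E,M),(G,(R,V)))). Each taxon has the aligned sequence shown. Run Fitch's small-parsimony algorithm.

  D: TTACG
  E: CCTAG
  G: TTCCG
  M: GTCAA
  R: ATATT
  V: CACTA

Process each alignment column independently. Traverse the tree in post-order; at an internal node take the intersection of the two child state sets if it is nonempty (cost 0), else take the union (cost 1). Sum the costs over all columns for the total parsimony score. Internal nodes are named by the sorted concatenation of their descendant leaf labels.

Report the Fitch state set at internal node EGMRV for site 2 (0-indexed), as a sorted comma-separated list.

C

EM@0: {C} ∪ {G} = {C,G} (union, +1)
RV@0: {A} ∪ {C} = {A,C} (union, +1)
GRV@0: {T} ∪ {A,C} = {A,C,T} (union, +1)
EGMRV@0: {C,G} ∩ {A,C,T} = {C} (intersection, +0)
DEGMRV@0: {T} ∪ {C} = {C,T} (union, +1)
EM@1: {C} ∪ {T} = {C,T} (union, +1)
RV@1: {T} ∪ {A} = {A,T} (union, +1)
GRV@1: {T} ∩ {A,T} = {T} (intersection, +0)
EGMRV@1: {C,T} ∩ {T} = {T} (intersection, +0)
DEGMRV@1: {T} ∩ {T} = {T} (intersection, +0)
EM@2: {T} ∪ {C} = {C,T} (union, +1)
RV@2: {A} ∪ {C} = {A,C} (union, +1)
GRV@2: {C} ∩ {A,C} = {C} (intersection, +0)
EGMRV@2: {C,T} ∩ {C} = {C} (intersection, +0)
DEGMRV@2: {A} ∪ {C} = {A,C} (union, +1)
EM@3: {A} ∩ {A} = {A} (intersection, +0)
RV@3: {T} ∩ {T} = {T} (intersection, +0)
GRV@3: {C} ∪ {T} = {C,T} (union, +1)
EGMRV@3: {A} ∪ {C,T} = {A,C,T} (union, +1)
DEGMRV@3: {C} ∩ {A,C,T} = {C} (intersection, +0)
EM@4: {G} ∪ {A} = {A,G} (union, +1)
RV@4: {T} ∪ {A} = {A,T} (union, +1)
GRV@4: {G} ∪ {A,T} = {A,G,T} (union, +1)
EGMRV@4: {A,G} ∩ {A,G,T} = {A,G} (intersection, +0)
DEGMRV@4: {G} ∩ {A,G} = {G} (intersection, +0)
per-site changes: [4, 2, 3, 2, 3]; total = 14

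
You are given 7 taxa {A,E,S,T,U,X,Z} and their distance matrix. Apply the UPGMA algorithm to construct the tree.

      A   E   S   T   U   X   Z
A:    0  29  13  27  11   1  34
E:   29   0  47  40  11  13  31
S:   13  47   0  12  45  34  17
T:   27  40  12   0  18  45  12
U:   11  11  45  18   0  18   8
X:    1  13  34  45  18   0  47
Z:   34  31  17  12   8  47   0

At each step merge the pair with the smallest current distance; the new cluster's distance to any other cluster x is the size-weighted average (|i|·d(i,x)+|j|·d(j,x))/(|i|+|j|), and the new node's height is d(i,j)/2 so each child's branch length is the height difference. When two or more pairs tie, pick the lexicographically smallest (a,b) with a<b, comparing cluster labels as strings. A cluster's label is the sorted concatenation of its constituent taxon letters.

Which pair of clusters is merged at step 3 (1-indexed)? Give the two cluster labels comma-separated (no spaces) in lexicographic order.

iteration 1: select A,X (d=1); attach at lengths (1/2, 1/2); label the merged cluster AX
  updated: d(AX,E)=21, d(AX,S)=47/2, d(AX,T)=36, d(AX,U)=29/2, d(AX,Z)=81/2
iteration 2: select U,Z (d=8); attach at lengths (4, 4); label the merged cluster UZ
  updated: d(AX,UZ)=55/2, d(E,UZ)=21, d(S,UZ)=31, d(T,UZ)=15
iteration 3: select S,T (d=12); attach at lengths (6, 6); label the merged cluster ST
  updated: d(AX,ST)=119/4, d(E,ST)=87/2, d(ST,UZ)=23
iteration 4: select AX,E (d=21); attach at lengths (10, 21/2); label the merged cluster AEX
  updated: d(AEX,ST)=103/3, d(AEX,UZ)=76/3
iteration 5: select ST,UZ (d=23); attach at lengths (11/2, 15/2); label the merged cluster STUZ
  updated: d(AEX,STUZ)=179/6
iteration 6: select AEX,STUZ (d=179/6); attach at lengths (53/12, 41/12); label the merged cluster AESTUXZ
final tree: (((A:1/2,X:1/2):10,E:21/2):53/12,((S:6,T:6):11/2,(U:4,Z:4):15/2):41/12)
total length: 187/3

S,T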